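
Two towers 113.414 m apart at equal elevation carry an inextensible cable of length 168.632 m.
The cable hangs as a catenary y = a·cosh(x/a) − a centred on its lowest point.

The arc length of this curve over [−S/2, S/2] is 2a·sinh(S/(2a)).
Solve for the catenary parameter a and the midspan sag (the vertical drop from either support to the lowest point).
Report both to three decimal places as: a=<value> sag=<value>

seed: a₀ = √(S³/(24(L−S))) = √(113.414³/(24·55.218)) = 33.178294
iter 1: u=1.709160  f(a)=+8.650e+00  f'(a)=-4.408e+00  a ← 33.178294 − (+8.650e+00/-4.408e+00) = 35.140520
iter 2: u=1.613721  f(a)=+8.267e-01  f'(a)=-3.602e+00  a ← 35.140520 − (+8.267e-01/-3.602e+00) = 35.370019
iter 3: u=1.603250  f(a)=+9.315e-03  f'(a)=-3.522e+00  a ← 35.370019 − (+9.315e-03/-3.522e+00) = 35.372665
iter 4: u=1.603131  f(a)=+1.212e-06  f'(a)=-3.521e+00  a ← 35.372665 − (+1.212e-06/-3.521e+00) = 35.372665
iter 5: u=1.603131  f(a)=+2.842e-14  f'(a)=-3.521e+00  a ← 35.372665 − (+2.842e-14/-3.521e+00) = 35.372665
converged: |Δa| < 1e-12 after 5 iterations
sag = a·(cosh(S/(2a)) − 1) = 35.372665·(cosh(1.603131) − 1) = 56.062631
T_max/T_min = cosh(S/(2a)) = 2.584914

a=35.373 sag=56.063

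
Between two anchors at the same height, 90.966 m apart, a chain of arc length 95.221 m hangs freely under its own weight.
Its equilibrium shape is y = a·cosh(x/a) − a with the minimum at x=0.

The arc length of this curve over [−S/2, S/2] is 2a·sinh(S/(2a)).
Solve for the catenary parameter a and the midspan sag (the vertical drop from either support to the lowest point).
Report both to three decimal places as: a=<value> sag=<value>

a=86.451 sag=12.243

seed: a₀ = √(S³/(24(L−S))) = √(90.966³/(24·4.255)) = 85.854536
iter 1: u=0.529768  f(a)=+6.011e-02  f'(a)=-1.019e-01  a ← 85.854536 − (+6.011e-02/-1.019e-01) = 86.444246
iter 2: u=0.526154  f(a)=+6.250e-04  f'(a)=-9.982e-02  a ← 86.444246 − (+6.250e-04/-9.982e-02) = 86.450506
iter 3: u=0.526116  f(a)=+6.913e-08  f'(a)=-9.980e-02  a ← 86.450506 − (+6.913e-08/-9.980e-02) = 86.450507
iter 4: u=0.526116  f(a)=+2.842e-14  f'(a)=-9.980e-02  a ← 86.450507 − (+2.842e-14/-9.980e-02) = 86.450507
converged: |Δa| < 1e-12 after 4 iterations
sag = a·(cosh(S/(2a)) − 1) = 86.450507·(cosh(0.526116) − 1) = 12.243210
T_max/T_min = cosh(S/(2a)) = 1.141621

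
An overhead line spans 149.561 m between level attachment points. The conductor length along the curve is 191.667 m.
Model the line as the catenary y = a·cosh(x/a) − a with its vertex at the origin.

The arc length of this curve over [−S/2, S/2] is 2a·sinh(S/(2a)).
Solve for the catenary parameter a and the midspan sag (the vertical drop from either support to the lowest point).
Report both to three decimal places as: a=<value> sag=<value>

seed: a₀ = √(S³/(24(L−S))) = √(149.561³/(24·42.106)) = 57.537359
iter 1: u=1.299686  f(a)=+3.703e+00  f'(a)=-1.726e+00  a ← 57.537359 − (+3.703e+00/-1.726e+00) = 59.682312
iter 2: u=1.252976  f(a)=+2.171e-01  f'(a)=-1.529e+00  a ← 59.682312 − (+2.171e-01/-1.529e+00) = 59.824299
iter 3: u=1.250002  f(a)=+8.495e-04  f'(a)=-1.517e+00  a ← 59.824299 − (+8.495e-04/-1.517e+00) = 59.824859
iter 4: u=1.249990  f(a)=+1.312e-08  f'(a)=-1.517e+00  a ← 59.824859 − (+1.312e-08/-1.517e+00) = 59.824859
iter 5: u=1.249990  f(a)=-2.842e-14  f'(a)=-1.517e+00  a ← 59.824859 − (-2.842e-14/-1.517e+00) = 59.824859
converged: |Δa| < 1e-12 after 5 iterations
sag = a·(cosh(S/(2a)) − 1) = 59.824859·(cosh(1.249990) − 1) = 53.148915
T_max/T_min = cosh(S/(2a)) = 1.888409

a=59.825 sag=53.149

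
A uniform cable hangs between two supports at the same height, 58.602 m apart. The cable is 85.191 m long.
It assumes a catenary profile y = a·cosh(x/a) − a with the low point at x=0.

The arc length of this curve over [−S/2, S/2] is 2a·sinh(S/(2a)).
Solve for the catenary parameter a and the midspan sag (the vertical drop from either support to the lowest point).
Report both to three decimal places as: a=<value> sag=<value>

seed: a₀ = √(S³/(24(L−S))) = √(58.602³/(24·26.589)) = 17.758735
iter 1: u=1.649949  f(a)=+3.863e+00  f'(a)=-3.893e+00  a ← 17.758735 − (+3.863e+00/-3.893e+00) = 18.750988
iter 2: u=1.562638  f(a)=+3.474e-01  f'(a)=-3.222e+00  a ← 18.750988 − (+3.474e-01/-3.222e+00) = 18.858820
iter 3: u=1.553703  f(a)=+3.423e-03  f'(a)=-3.158e+00  a ← 18.858820 − (+3.423e-03/-3.158e+00) = 18.859904
iter 4: u=1.553613  f(a)=+3.395e-07  f'(a)=-3.158e+00  a ← 18.859904 − (+3.395e-07/-3.158e+00) = 18.859904
iter 5: u=1.553613  f(a)=+1.421e-14  f'(a)=-3.158e+00  a ← 18.859904 − (+1.421e-14/-3.158e+00) = 18.859904
converged: |Δa| < 1e-12 after 5 iterations
sag = a·(cosh(S/(2a)) − 1) = 18.859904·(cosh(1.553613) − 1) = 27.724134
T_max/T_min = cosh(S/(2a)) = 2.470004

a=18.860 sag=27.724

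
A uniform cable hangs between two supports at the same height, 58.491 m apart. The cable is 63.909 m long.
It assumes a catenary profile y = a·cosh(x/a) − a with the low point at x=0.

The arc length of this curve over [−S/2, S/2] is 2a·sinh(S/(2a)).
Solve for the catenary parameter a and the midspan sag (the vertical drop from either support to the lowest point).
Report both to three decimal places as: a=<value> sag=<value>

a=39.763 sag=11.249

seed: a₀ = √(S³/(24(L−S))) = √(58.491³/(24·5.418)) = 39.229109
iter 1: u=0.745505  f(a)=+1.526e-01  f'(a)=-2.919e-01  a ← 39.229109 − (+1.526e-01/-2.919e-01) = 39.751812
iter 2: u=0.735702  f(a)=+3.103e-03  f'(a)=-2.801e-01  a ← 39.751812 − (+3.103e-03/-2.801e-01) = 39.762889
iter 3: u=0.735497  f(a)=+1.343e-06  f'(a)=-2.799e-01  a ← 39.762889 − (+1.343e-06/-2.799e-01) = 39.762893
iter 4: u=0.735497  f(a)=+2.700e-13  f'(a)=-2.799e-01  a ← 39.762893 − (+2.700e-13/-2.799e-01) = 39.762893
converged: |Δa| < 1e-12 after 4 iterations
sag = a·(cosh(S/(2a)) − 1) = 39.762893·(cosh(0.735497) − 1) = 11.248652
T_max/T_min = cosh(S/(2a)) = 1.282893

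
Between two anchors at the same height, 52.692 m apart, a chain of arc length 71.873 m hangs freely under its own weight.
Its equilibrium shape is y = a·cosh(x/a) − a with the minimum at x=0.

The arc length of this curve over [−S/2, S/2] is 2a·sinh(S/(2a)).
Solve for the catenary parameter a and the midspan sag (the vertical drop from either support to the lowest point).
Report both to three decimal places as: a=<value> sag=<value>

seed: a₀ = √(S³/(24(L−S))) = √(52.692³/(24·19.181)) = 17.826898
iter 1: u=1.477879  f(a)=+2.207e+00  f'(a)=-2.660e+00  a ← 17.826898 − (+2.207e+00/-2.660e+00) = 18.656560
iter 2: u=1.412157  f(a)=+1.634e-01  f'(a)=-2.279e+00  a ← 18.656560 − (+1.634e-01/-2.279e+00) = 18.728253
iter 3: u=1.406752  f(a)=+1.054e-03  f'(a)=-2.250e+00  a ← 18.728253 − (+1.054e-03/-2.250e+00) = 18.728722
iter 4: u=1.406716  f(a)=+4.453e-08  f'(a)=-2.250e+00  a ← 18.728722 − (+4.453e-08/-2.250e+00) = 18.728722
iter 5: u=1.406716  f(a)=+1.421e-14  f'(a)=-2.250e+00  a ← 18.728722 − (+1.421e-14/-2.250e+00) = 18.728722
converged: |Δa| < 1e-12 after 5 iterations
sag = a·(cosh(S/(2a)) − 1) = 18.728722·(cosh(1.406716) − 1) = 21.795309
T_max/T_min = cosh(S/(2a)) = 2.163737

a=18.729 sag=21.795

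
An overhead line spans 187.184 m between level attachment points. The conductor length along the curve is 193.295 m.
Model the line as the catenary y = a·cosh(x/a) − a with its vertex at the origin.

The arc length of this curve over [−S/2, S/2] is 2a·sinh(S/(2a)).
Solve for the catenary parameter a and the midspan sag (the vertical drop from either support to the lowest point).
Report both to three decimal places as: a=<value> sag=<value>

a=212.494 sag=20.946

seed: a₀ = √(S³/(24(L−S))) = √(187.184³/(24·6.111)) = 211.466376
iter 1: u=0.442586  f(a)=+6.013e-02  f'(a)=-5.894e-02  a ← 211.466376 − (+6.013e-02/-5.894e-02) = 212.486655
iter 2: u=0.440461  f(a)=+4.380e-04  f'(a)=-5.808e-02  a ← 212.486655 − (+4.380e-04/-5.808e-02) = 212.494196
iter 3: u=0.440445  f(a)=+2.361e-08  f'(a)=-5.807e-02  a ← 212.494196 − (+2.361e-08/-5.807e-02) = 212.494196
iter 4: u=0.440445  f(a)=+2.842e-14  f'(a)=-5.807e-02  a ← 212.494196 − (+2.842e-14/-5.807e-02) = 212.494196
converged: |Δa| < 1e-12 after 4 iterations
sag = a·(cosh(S/(2a)) − 1) = 212.494196·(cosh(0.440445) − 1) = 20.946423
T_max/T_min = cosh(S/(2a)) = 1.098574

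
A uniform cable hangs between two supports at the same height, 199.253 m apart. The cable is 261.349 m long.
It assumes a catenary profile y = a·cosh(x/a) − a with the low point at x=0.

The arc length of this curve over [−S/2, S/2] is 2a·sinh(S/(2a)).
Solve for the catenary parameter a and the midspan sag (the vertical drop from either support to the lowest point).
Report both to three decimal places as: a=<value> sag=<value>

a=76.044 sag=75.146

seed: a₀ = √(S³/(24(L−S))) = √(199.253³/(24·62.096)) = 72.856763
iter 1: u=1.367430  f(a)=+6.071e+00  f'(a)=-2.045e+00  a ← 72.856763 − (+6.071e+00/-2.045e+00) = 75.824839
iter 2: u=1.313903  f(a)=+3.907e-01  f'(a)=-1.790e+00  a ← 75.824839 − (+3.907e-01/-1.790e+00) = 76.043121
iter 3: u=1.310132  f(a)=+1.864e-03  f'(a)=-1.773e+00  a ← 76.043121 − (+1.864e-03/-1.773e+00) = 76.044173
iter 4: u=1.310114  f(a)=+4.289e-08  f'(a)=-1.773e+00  a ← 76.044173 − (+4.289e-08/-1.773e+00) = 76.044173
iter 5: u=1.310114  f(a)=-5.684e-14  f'(a)=-1.773e+00  a ← 76.044173 − (-5.684e-14/-1.773e+00) = 76.044173
converged: |Δa| < 1e-12 after 5 iterations
sag = a·(cosh(S/(2a)) − 1) = 76.044173·(cosh(1.310114) − 1) = 75.146241
T_max/T_min = cosh(S/(2a)) = 1.988192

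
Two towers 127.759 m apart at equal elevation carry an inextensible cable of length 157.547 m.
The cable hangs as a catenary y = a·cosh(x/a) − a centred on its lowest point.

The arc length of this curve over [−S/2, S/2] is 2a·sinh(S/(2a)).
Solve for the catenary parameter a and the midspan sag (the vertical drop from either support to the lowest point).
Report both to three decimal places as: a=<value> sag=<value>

seed: a₀ = √(S³/(24(L−S))) = √(127.759³/(24·29.788)) = 54.008357
iter 1: u=1.182771  f(a)=+2.154e+00  f'(a)=-1.265e+00  a ← 54.008357 − (+2.154e+00/-1.265e+00) = 55.710978
iter 2: u=1.146623  f(a)=+1.061e-01  f'(a)=-1.144e+00  a ← 55.710978 − (+1.061e-01/-1.144e+00) = 55.803738
iter 3: u=1.144717  f(a)=+2.866e-04  f'(a)=-1.137e+00  a ← 55.803738 − (+2.866e-04/-1.137e+00) = 55.803990
iter 4: u=1.144712  f(a)=+2.105e-09  f'(a)=-1.137e+00  a ← 55.803990 − (+2.105e-09/-1.137e+00) = 55.803990
iter 5: u=1.144712  f(a)=+2.842e-14  f'(a)=-1.137e+00  a ← 55.803990 − (+2.842e-14/-1.137e+00) = 55.803990
converged: |Δa| < 1e-12 after 5 iterations
sag = a·(cosh(S/(2a)) − 1) = 55.803990·(cosh(1.144712) − 1) = 40.732788
T_max/T_min = cosh(S/(2a)) = 1.729926

a=55.804 sag=40.733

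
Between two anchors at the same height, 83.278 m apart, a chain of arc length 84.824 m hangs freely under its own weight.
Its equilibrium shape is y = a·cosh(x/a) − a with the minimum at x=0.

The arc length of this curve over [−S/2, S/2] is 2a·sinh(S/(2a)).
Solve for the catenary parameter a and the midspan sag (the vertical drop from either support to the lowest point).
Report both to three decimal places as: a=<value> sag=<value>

a=125.109 sag=6.993

seed: a₀ = √(S³/(24(L−S))) = √(83.278³/(24·1.546)) = 124.762786
iter 1: u=0.333745  f(a)=+8.633e-03  f'(a)=-2.506e-02  a ← 124.762786 − (+8.633e-03/-2.506e-02) = 125.107277
iter 2: u=0.332826  f(a)=+3.589e-05  f'(a)=-2.485e-02  a ← 125.107277 − (+3.589e-05/-2.485e-02) = 125.108721
iter 3: u=0.332823  f(a)=+6.259e-10  f'(a)=-2.485e-02  a ← 125.108721 − (+6.259e-10/-2.485e-02) = 125.108721
iter 4: u=0.332823  f(a)=-1.421e-14  f'(a)=-2.485e-02  a ← 125.108721 − (-1.421e-14/-2.485e-02) = 125.108721
converged: |Δa| < 1e-12 after 4 iterations
sag = a·(cosh(S/(2a)) − 1) = 125.108721·(cosh(0.332823) − 1) = 6.993398
T_max/T_min = cosh(S/(2a)) = 1.055899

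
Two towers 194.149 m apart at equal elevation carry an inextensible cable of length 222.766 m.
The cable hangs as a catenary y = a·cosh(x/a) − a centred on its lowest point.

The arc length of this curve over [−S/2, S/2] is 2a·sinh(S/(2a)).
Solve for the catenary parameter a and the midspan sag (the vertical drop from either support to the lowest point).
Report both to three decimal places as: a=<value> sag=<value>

seed: a₀ = √(S³/(24(L−S))) = √(194.149³/(24·28.617)) = 103.225041
iter 1: u=0.940416  f(a)=+1.292e+00  f'(a)=-6.051e-01  a ← 103.225041 − (+1.292e+00/-6.051e-01) = 105.360989
iter 2: u=0.921351  f(a)=+4.120e-02  f'(a)=-5.670e-01  a ← 105.360989 − (+4.120e-02/-5.670e-01) = 105.433653
iter 3: u=0.920716  f(a)=+4.494e-05  f'(a)=-5.658e-01  a ← 105.433653 − (+4.494e-05/-5.658e-01) = 105.433732
iter 4: u=0.920716  f(a)=+5.355e-11  f'(a)=-5.658e-01  a ← 105.433732 − (+5.355e-11/-5.658e-01) = 105.433732
converged: |Δa| < 1e-12 after 4 iterations
sag = a·(cosh(S/(2a)) − 1) = 105.433732·(cosh(0.920716) − 1) = 47.936554
T_max/T_min = cosh(S/(2a)) = 1.454661

a=105.434 sag=47.937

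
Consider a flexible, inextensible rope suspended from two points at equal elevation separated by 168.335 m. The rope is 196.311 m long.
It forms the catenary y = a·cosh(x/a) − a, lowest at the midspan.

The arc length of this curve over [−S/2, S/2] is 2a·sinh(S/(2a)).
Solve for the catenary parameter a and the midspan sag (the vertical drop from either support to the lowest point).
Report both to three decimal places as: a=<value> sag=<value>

a=86.313 sag=44.394

seed: a₀ = √(S³/(24(L−S))) = √(168.335³/(24·27.976)) = 84.287506
iter 1: u=0.998576  f(a)=+1.428e+00  f'(a)=-7.324e-01  a ← 84.287506 − (+1.428e+00/-7.324e-01) = 86.237756
iter 2: u=0.975994  f(a)=+5.108e-02  f'(a)=-6.809e-01  a ← 86.237756 − (+5.108e-02/-6.809e-01) = 86.312776
iter 3: u=0.975145  f(a)=+7.069e-05  f'(a)=-6.790e-01  a ← 86.312776 − (+7.069e-05/-6.790e-01) = 86.312880
iter 4: u=0.975144  f(a)=+1.358e-10  f'(a)=-6.790e-01  a ← 86.312880 − (+1.358e-10/-6.790e-01) = 86.312880
iter 5: u=0.975144  f(a)=+0.000e+00  f'(a)=-6.790e-01  a ← 86.312880 − (+0.000e+00/-6.790e-01) = 86.312880
converged: |Δa| < 1e-12 after 5 iterations
sag = a·(cosh(S/(2a)) − 1) = 86.312880·(cosh(0.975144) − 1) = 44.394486
T_max/T_min = cosh(S/(2a)) = 1.514344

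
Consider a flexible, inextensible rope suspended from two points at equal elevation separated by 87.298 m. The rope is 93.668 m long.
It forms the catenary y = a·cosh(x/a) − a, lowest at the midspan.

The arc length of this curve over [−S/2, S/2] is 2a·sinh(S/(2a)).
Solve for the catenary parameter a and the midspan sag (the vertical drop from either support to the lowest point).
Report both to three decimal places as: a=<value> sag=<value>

seed: a₀ = √(S³/(24(L−S))) = √(87.298³/(24·6.370)) = 65.967664
iter 1: u=0.661673  f(a)=+1.409e-01  f'(a)=-2.017e-01  a ← 65.967664 − (+1.409e-01/-2.017e-01) = 66.666205
iter 2: u=0.654740  f(a)=+2.269e-03  f'(a)=-1.953e-01  a ← 66.666205 − (+2.269e-03/-1.953e-01) = 66.677827
iter 3: u=0.654625  f(a)=+6.101e-07  f'(a)=-1.952e-01  a ← 66.677827 − (+6.101e-07/-1.952e-01) = 66.677831
iter 4: u=0.654625  f(a)=+4.263e-14  f'(a)=-1.952e-01  a ← 66.677831 − (+4.263e-14/-1.952e-01) = 66.677831
converged: |Δa| < 1e-12 after 4 iterations
sag = a·(cosh(S/(2a)) − 1) = 66.677831·(cosh(0.654625) − 1) = 14.804417
T_max/T_min = cosh(S/(2a)) = 1.222029

a=66.678 sag=14.804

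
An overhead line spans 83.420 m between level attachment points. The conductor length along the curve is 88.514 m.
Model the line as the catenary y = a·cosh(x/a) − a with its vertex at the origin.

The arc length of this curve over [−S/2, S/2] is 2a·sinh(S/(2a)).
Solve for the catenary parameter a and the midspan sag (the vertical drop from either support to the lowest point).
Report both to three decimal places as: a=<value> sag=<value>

seed: a₀ = √(S³/(24(L−S))) = √(83.420³/(24·5.094)) = 68.908086
iter 1: u=0.605299  f(a)=+9.414e-02  f'(a)=-1.533e-01  a ← 68.908086 − (+9.414e-02/-1.533e-01) = 69.522006
iter 2: u=0.599954  f(a)=+1.273e-03  f'(a)=-1.492e-01  a ← 69.522006 − (+1.273e-03/-1.492e-01) = 69.530537
iter 3: u=0.599880  f(a)=+2.398e-07  f'(a)=-1.492e-01  a ← 69.530537 − (+2.398e-07/-1.492e-01) = 69.530538
iter 4: u=0.599880  f(a)=+1.421e-14  f'(a)=-1.492e-01  a ← 69.530538 − (+1.421e-14/-1.492e-01) = 69.530538
converged: |Δa| < 1e-12 after 4 iterations
sag = a·(cosh(S/(2a)) − 1) = 69.530538·(cosh(0.599880) − 1) = 12.890198
T_max/T_min = cosh(S/(2a)) = 1.185389

a=69.531 sag=12.890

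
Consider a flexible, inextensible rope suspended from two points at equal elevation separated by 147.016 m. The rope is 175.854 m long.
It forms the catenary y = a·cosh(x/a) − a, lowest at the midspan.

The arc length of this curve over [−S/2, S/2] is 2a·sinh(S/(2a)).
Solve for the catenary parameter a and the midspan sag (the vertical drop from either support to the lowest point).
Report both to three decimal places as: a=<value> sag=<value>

seed: a₀ = √(S³/(24(L−S))) = √(147.016³/(24·28.838)) = 67.757709
iter 1: u=1.084865  f(a)=+1.745e+00  f'(a)=-9.557e-01  a ← 67.757709 − (+1.745e+00/-9.557e-01) = 69.583982
iter 2: u=1.056393  f(a)=+7.305e-02  f'(a)=-8.772e-01  a ← 69.583982 − (+7.305e-02/-8.772e-01) = 69.667261
iter 3: u=1.055130  f(a)=+1.404e-04  f'(a)=-8.738e-01  a ← 69.667261 − (+1.404e-04/-8.738e-01) = 69.667422
iter 4: u=1.055127  f(a)=+5.204e-10  f'(a)=-8.738e-01  a ← 69.667422 − (+5.204e-10/-8.738e-01) = 69.667422
iter 5: u=1.055127  f(a)=+0.000e+00  f'(a)=-8.738e-01  a ← 69.667422 − (+0.000e+00/-8.738e-01) = 69.667422
converged: |Δa| < 1e-12 after 5 iterations
sag = a·(cosh(S/(2a)) − 1) = 69.667422·(cosh(1.055127) − 1) = 42.514159
T_max/T_min = cosh(S/(2a)) = 1.610244

a=69.667 sag=42.514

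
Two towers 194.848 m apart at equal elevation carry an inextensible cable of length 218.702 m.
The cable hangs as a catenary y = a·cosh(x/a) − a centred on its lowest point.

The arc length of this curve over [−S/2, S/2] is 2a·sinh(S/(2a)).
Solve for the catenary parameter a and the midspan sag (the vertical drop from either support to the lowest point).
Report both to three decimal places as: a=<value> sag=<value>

seed: a₀ = √(S³/(24(L−S))) = √(194.848³/(24·23.854)) = 113.673099
iter 1: u=0.857054  f(a)=+8.916e-01  f'(a)=-4.513e-01  a ← 113.673099 − (+8.916e-01/-4.513e-01) = 115.648465
iter 2: u=0.842415  f(a)=+2.377e-02  f'(a)=-4.276e-01  a ← 115.648465 − (+2.377e-02/-4.276e-01) = 115.704062
iter 3: u=0.842010  f(a)=+1.792e-05  f'(a)=-4.269e-01  a ← 115.704062 − (+1.792e-05/-4.269e-01) = 115.704104
iter 4: u=0.842010  f(a)=+1.023e-11  f'(a)=-4.269e-01  a ← 115.704104 − (+1.023e-11/-4.269e-01) = 115.704104
converged: |Δa| < 1e-12 after 4 iterations
sag = a·(cosh(S/(2a)) − 1) = 115.704104·(cosh(0.842010) − 1) = 43.497281
T_max/T_min = cosh(S/(2a)) = 1.375936

a=115.704 sag=43.497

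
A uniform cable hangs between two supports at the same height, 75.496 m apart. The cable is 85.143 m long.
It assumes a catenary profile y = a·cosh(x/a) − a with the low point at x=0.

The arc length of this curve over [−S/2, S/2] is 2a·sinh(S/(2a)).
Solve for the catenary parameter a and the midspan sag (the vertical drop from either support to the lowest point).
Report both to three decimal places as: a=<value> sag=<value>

a=43.914 sag=17.248

seed: a₀ = √(S³/(24(L−S))) = √(75.496³/(24·9.647)) = 43.110609
iter 1: u=0.875608  f(a)=+3.766e-01  f'(a)=-4.828e-01  a ← 43.110609 − (+3.766e-01/-4.828e-01) = 43.890696
iter 2: u=0.860046  f(a)=+1.047e-02  f'(a)=-4.563e-01  a ← 43.890696 − (+1.047e-02/-4.563e-01) = 43.913632
iter 3: u=0.859596  f(a)=+8.594e-06  f'(a)=-4.556e-01  a ← 43.913632 − (+8.594e-06/-4.556e-01) = 43.913651
iter 4: u=0.859596  f(a)=+5.812e-12  f'(a)=-4.556e-01  a ← 43.913651 − (+5.812e-12/-4.556e-01) = 43.913651
converged: |Δa| < 1e-12 after 4 iterations
sag = a·(cosh(S/(2a)) − 1) = 43.913651·(cosh(0.859596) − 1) = 17.247949
T_max/T_min = cosh(S/(2a)) = 1.392770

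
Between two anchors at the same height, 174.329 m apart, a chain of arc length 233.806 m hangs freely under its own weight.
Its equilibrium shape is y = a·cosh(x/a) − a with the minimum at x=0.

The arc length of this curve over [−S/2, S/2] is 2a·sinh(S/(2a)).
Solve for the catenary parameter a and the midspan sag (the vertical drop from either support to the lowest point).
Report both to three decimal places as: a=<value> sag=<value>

seed: a₀ = √(S³/(24(L−S))) = √(174.329³/(24·59.477)) = 60.922022
iter 1: u=1.430755  f(a)=+6.393e+00  f'(a)=-2.383e+00  a ← 60.922022 − (+6.393e+00/-2.383e+00) = 63.605186
iter 2: u=1.370399  f(a)=+4.466e-01  f'(a)=-2.060e+00  a ← 63.605186 − (+4.466e-01/-2.060e+00) = 63.821949
iter 3: u=1.365745  f(a)=+2.542e-03  f'(a)=-2.037e+00  a ← 63.821949 − (+2.542e-03/-2.037e+00) = 63.823197
iter 4: u=1.365718  f(a)=+8.334e-08  f'(a)=-2.037e+00  a ← 63.823197 − (+8.334e-08/-2.037e+00) = 63.823197
iter 5: u=1.365718  f(a)=-2.842e-14  f'(a)=-2.037e+00  a ← 63.823197 − (-2.842e-14/-2.037e+00) = 63.823197
converged: |Δa| < 1e-12 after 5 iterations
sag = a·(cosh(S/(2a)) − 1) = 63.823197·(cosh(1.365718) − 1) = 69.367313
T_max/T_min = cosh(S/(2a)) = 2.086867

a=63.823 sag=69.367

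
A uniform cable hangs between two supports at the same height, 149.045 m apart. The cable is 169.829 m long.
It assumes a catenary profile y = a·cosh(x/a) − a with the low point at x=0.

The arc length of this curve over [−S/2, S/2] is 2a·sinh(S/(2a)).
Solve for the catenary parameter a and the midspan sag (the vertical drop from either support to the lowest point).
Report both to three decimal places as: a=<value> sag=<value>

a=83.124 sag=35.704

seed: a₀ = √(S³/(24(L−S))) = √(149.045³/(24·20.784)) = 81.471541
iter 1: u=0.914706  f(a)=+8.870e-01  f'(a)=-5.542e-01  a ← 81.471541 − (+8.870e-01/-5.542e-01) = 83.072063
iter 2: u=0.897083  f(a)=+2.681e-02  f'(a)=-5.212e-01  a ← 83.072063 − (+2.681e-02/-5.212e-01) = 83.123512
iter 3: u=0.896527  f(a)=+2.619e-05  f'(a)=-5.201e-01  a ← 83.123512 − (+2.619e-05/-5.201e-01) = 83.123563
iter 4: u=0.896527  f(a)=+2.504e-11  f'(a)=-5.201e-01  a ← 83.123563 − (+2.504e-11/-5.201e-01) = 83.123563
converged: |Δa| < 1e-12 after 4 iterations
sag = a·(cosh(S/(2a)) − 1) = 83.123563·(cosh(0.896527) − 1) = 35.704039
T_max/T_min = cosh(S/(2a)) = 1.429530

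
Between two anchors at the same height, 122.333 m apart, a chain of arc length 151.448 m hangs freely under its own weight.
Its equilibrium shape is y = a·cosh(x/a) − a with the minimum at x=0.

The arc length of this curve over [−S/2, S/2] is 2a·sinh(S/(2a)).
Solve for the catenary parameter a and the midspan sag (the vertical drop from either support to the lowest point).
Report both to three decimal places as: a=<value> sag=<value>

seed: a₀ = √(S³/(24(L−S))) = √(122.333³/(24·29.115)) = 51.186027
iter 1: u=1.194984  f(a)=+2.151e+00  f'(a)=-1.309e+00  a ← 51.186027 − (+2.151e+00/-1.309e+00) = 52.829720
iter 2: u=1.157805  f(a)=+1.080e-01  f'(a)=-1.180e+00  a ← 52.829720 − (+1.080e-01/-1.180e+00) = 52.921187
iter 3: u=1.155804  f(a)=+3.037e-04  f'(a)=-1.174e+00  a ← 52.921187 − (+3.037e-04/-1.174e+00) = 52.921446
iter 4: u=1.155798  f(a)=+2.419e-09  f'(a)=-1.174e+00  a ← 52.921446 − (+2.419e-09/-1.174e+00) = 52.921446
iter 5: u=1.155798  f(a)=+0.000e+00  f'(a)=-1.174e+00  a ← 52.921446 − (+0.000e+00/-1.174e+00) = 52.921446
converged: |Δa| < 1e-12 after 5 iterations
sag = a·(cosh(S/(2a)) − 1) = 52.921446·(cosh(1.155798) − 1) = 39.462555
T_max/T_min = cosh(S/(2a)) = 1.745682

a=52.921 sag=39.463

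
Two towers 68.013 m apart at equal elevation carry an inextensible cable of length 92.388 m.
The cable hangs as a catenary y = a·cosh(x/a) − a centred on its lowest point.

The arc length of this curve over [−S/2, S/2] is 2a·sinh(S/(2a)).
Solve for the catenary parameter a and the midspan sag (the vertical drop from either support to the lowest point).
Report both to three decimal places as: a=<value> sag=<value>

a=24.347 sag=27.871

seed: a₀ = √(S³/(24(L−S))) = √(68.013³/(24·24.375)) = 23.190492
iter 1: u=1.466398  f(a)=+2.759e+00  f'(a)=-2.590e+00  a ← 23.190492 − (+2.759e+00/-2.590e+00) = 24.255601
iter 2: u=1.402006  f(a)=+2.015e-01  f'(a)=-2.225e+00  a ← 24.255601 − (+2.015e-01/-2.225e+00) = 24.346160
iter 3: u=1.396791  f(a)=+1.261e-03  f'(a)=-2.197e+00  a ← 24.346160 − (+1.261e-03/-2.197e+00) = 24.346734
iter 4: u=1.396758  f(a)=+5.012e-08  f'(a)=-2.197e+00  a ← 24.346734 − (+5.012e-08/-2.197e+00) = 24.346734
iter 5: u=1.396758  f(a)=+2.842e-14  f'(a)=-2.197e+00  a ← 24.346734 − (+2.842e-14/-2.197e+00) = 24.346734
converged: |Δa| < 1e-12 after 5 iterations
sag = a·(cosh(S/(2a)) − 1) = 24.346734·(cosh(1.396758) − 1) = 27.870592
T_max/T_min = cosh(S/(2a)) = 2.144736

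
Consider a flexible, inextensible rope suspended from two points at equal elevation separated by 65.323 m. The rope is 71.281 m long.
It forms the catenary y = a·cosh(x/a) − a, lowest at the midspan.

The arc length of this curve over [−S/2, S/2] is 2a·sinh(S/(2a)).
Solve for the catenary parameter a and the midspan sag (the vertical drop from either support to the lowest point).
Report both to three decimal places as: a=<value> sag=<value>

a=44.743 sag=12.460

seed: a₀ = √(S³/(24(L−S))) = √(65.323³/(24·5.958)) = 44.151281
iter 1: u=0.739763  f(a)=+1.652e-01  f'(a)=-2.850e-01  a ← 44.151281 − (+1.652e-01/-2.850e-01) = 44.730910
iter 2: u=0.730177  f(a)=+3.309e-03  f'(a)=-2.736e-01  a ← 44.730910 − (+3.309e-03/-2.736e-01) = 44.743002
iter 3: u=0.729980  f(a)=+1.388e-06  f'(a)=-2.734e-01  a ← 44.743002 − (+1.388e-06/-2.734e-01) = 44.743007
iter 4: u=0.729980  f(a)=+2.558e-13  f'(a)=-2.734e-01  a ← 44.743007 − (+2.558e-13/-2.734e-01) = 44.743007
converged: |Δa| < 1e-12 after 4 iterations
sag = a·(cosh(S/(2a)) − 1) = 44.743007·(cosh(0.729980) − 1) = 12.459982
T_max/T_min = cosh(S/(2a)) = 1.278479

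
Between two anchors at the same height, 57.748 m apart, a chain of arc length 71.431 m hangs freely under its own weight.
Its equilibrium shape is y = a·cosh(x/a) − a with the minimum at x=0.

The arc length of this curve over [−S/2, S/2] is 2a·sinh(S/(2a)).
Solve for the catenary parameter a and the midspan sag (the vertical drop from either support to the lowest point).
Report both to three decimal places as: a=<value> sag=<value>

a=25.034 sag=18.581

seed: a₀ = √(S³/(24(L−S))) = √(57.748³/(24·13.683)) = 24.216375
iter 1: u=1.192334  f(a)=+1.006e+00  f'(a)=-1.299e+00  a ← 24.216375 − (+1.006e+00/-1.299e+00) = 24.990923
iter 2: u=1.155380  f(a)=+5.029e-02  f'(a)=-1.172e+00  a ← 24.990923 − (+5.029e-02/-1.172e+00) = 25.033827
iter 3: u=1.153399  f(a)=+1.403e-04  f'(a)=-1.166e+00  a ← 25.033827 − (+1.403e-04/-1.166e+00) = 25.033948
iter 4: u=1.153394  f(a)=+1.098e-09  f'(a)=-1.166e+00  a ← 25.033948 − (+1.098e-09/-1.166e+00) = 25.033948
iter 5: u=1.153394  f(a)=+1.421e-14  f'(a)=-1.166e+00  a ← 25.033948 − (+1.421e-14/-1.166e+00) = 25.033948
converged: |Δa| < 1e-12 after 5 iterations
sag = a·(cosh(S/(2a)) − 1) = 25.033948·(cosh(1.153394) − 1) = 18.581365
T_max/T_min = cosh(S/(2a)) = 1.742247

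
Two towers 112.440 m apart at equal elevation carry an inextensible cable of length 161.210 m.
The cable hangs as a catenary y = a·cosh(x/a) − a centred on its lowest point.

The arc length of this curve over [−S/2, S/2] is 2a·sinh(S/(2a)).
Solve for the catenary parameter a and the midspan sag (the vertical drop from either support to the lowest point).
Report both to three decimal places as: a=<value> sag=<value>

a=36.923 sag=51.736

seed: a₀ = √(S³/(24(L−S))) = √(112.440³/(24·48.770)) = 34.849717
iter 1: u=1.613213  f(a)=+6.754e+00  f'(a)=-3.598e+00  a ← 34.849717 − (+6.754e+00/-3.598e+00) = 36.726661
iter 2: u=1.530768  f(a)=+5.840e-01  f'(a)=-3.001e+00  a ← 36.726661 − (+5.840e-01/-3.001e+00) = 36.921289
iter 3: u=1.522699  f(a)=+5.280e-03  f'(a)=-2.947e+00  a ← 36.921289 − (+5.280e-03/-2.947e+00) = 36.923081
iter 4: u=1.522625  f(a)=+4.402e-07  f'(a)=-2.946e+00  a ← 36.923081 − (+4.402e-07/-2.946e+00) = 36.923081
iter 5: u=1.522625  f(a)=+0.000e+00  f'(a)=-2.946e+00  a ← 36.923081 − (+0.000e+00/-2.946e+00) = 36.923081
converged: |Δa| < 1e-12 after 5 iterations
sag = a·(cosh(S/(2a)) − 1) = 36.923081·(cosh(1.522625) − 1) = 51.736266
T_max/T_min = cosh(S/(2a)) = 2.401190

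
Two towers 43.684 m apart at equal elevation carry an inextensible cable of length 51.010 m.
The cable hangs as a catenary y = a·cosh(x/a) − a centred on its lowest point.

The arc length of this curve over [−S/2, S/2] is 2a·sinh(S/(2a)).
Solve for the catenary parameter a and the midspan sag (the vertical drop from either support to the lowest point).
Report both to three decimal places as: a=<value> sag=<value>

seed: a₀ = √(S³/(24(L−S))) = √(43.684³/(24·7.326)) = 21.774316
iter 1: u=1.003108  f(a)=+3.775e-01  f'(a)=-7.431e-01  a ← 21.774316 − (+3.775e-01/-7.431e-01) = 22.282377
iter 2: u=0.980237  f(a)=+1.362e-02  f'(a)=-6.904e-01  a ← 22.282377 − (+1.362e-02/-6.904e-01) = 22.302103
iter 3: u=0.979370  f(a)=+1.919e-05  f'(a)=-6.884e-01  a ← 22.302103 − (+1.919e-05/-6.884e-01) = 22.302130
iter 4: u=0.979368  f(a)=+3.821e-11  f'(a)=-6.884e-01  a ← 22.302130 − (+3.821e-11/-6.884e-01) = 22.302130
iter 5: u=0.979368  f(a)=+0.000e+00  f'(a)=-6.884e-01  a ← 22.302130 − (+0.000e+00/-6.884e-01) = 22.302130
converged: |Δa| < 1e-12 after 5 iterations
sag = a·(cosh(S/(2a)) − 1) = 22.302130·(cosh(0.979368) − 1) = 11.578396
T_max/T_min = cosh(S/(2a)) = 1.519161

a=22.302 sag=11.578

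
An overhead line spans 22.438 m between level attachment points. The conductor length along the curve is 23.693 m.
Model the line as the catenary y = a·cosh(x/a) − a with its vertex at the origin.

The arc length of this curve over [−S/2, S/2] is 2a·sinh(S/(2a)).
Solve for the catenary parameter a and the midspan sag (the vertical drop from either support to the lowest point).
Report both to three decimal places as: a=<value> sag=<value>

seed: a₀ = √(S³/(24(L−S))) = √(22.438³/(24·1.255)) = 19.366393
iter 1: u=0.579303  f(a)=+2.123e-02  f'(a)=-1.340e-01  a ← 19.366393 − (+2.123e-02/-1.340e-01) = 19.524797
iter 2: u=0.574603  f(a)=+2.633e-04  f'(a)=-1.307e-01  a ← 19.524797 − (+2.633e-04/-1.307e-01) = 19.526811
iter 3: u=0.574543  f(a)=+4.162e-08  f'(a)=-1.307e-01  a ← 19.526811 − (+4.162e-08/-1.307e-01) = 19.526811
iter 4: u=0.574543  f(a)=+7.105e-15  f'(a)=-1.307e-01  a ← 19.526811 − (+7.105e-15/-1.307e-01) = 19.526811
converged: |Δa| < 1e-12 after 4 iterations
sag = a·(cosh(S/(2a)) − 1) = 19.526811·(cosh(0.574543) − 1) = 3.312539
T_max/T_min = cosh(S/(2a)) = 1.169641

a=19.527 sag=3.313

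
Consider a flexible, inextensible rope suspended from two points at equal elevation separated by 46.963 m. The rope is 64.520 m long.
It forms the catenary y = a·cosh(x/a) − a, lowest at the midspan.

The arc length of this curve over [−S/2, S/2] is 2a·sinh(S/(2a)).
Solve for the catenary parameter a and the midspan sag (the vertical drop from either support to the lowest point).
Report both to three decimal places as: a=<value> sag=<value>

a=16.491 sag=19.739

seed: a₀ = √(S³/(24(L−S))) = √(46.963³/(24·17.557)) = 15.678444
iter 1: u=1.497693  f(a)=+2.078e+00  f'(a)=-2.784e+00  a ← 15.678444 − (+2.078e+00/-2.784e+00) = 16.424718
iter 2: u=1.429644  f(a)=+1.575e-01  f'(a)=-2.376e+00  a ← 16.424718 − (+1.575e-01/-2.376e+00) = 16.491016
iter 3: u=1.423897  f(a)=+1.070e-03  f'(a)=-2.344e+00  a ← 16.491016 − (+1.070e-03/-2.344e+00) = 16.491472
iter 4: u=1.423857  f(a)=+5.013e-08  f'(a)=-2.344e+00  a ← 16.491472 − (+5.013e-08/-2.344e+00) = 16.491472
iter 5: u=1.423857  f(a)=+1.421e-14  f'(a)=-2.344e+00  a ← 16.491472 − (+1.421e-14/-2.344e+00) = 16.491472
converged: |Δa| < 1e-12 after 5 iterations
sag = a·(cosh(S/(2a)) − 1) = 16.491472·(cosh(1.423857) − 1) = 19.739402
T_max/T_min = cosh(S/(2a)) = 2.196946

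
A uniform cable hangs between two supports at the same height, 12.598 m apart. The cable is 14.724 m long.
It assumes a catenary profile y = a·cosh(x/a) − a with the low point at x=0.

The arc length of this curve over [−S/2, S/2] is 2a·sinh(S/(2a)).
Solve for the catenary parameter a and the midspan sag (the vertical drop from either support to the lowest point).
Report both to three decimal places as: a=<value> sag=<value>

a=6.413 sag=3.351

seed: a₀ = √(S³/(24(L−S))) = √(12.598³/(24·2.126)) = 6.259868
iter 1: u=1.006251  f(a)=+1.103e-01  f'(a)=-7.506e-01  a ← 6.259868 − (+1.103e-01/-7.506e-01) = 6.406778
iter 2: u=0.983177  f(a)=+4.001e-03  f'(a)=-6.970e-01  a ← 6.406778 − (+4.001e-03/-6.970e-01) = 6.412519
iter 3: u=0.982297  f(a)=+5.708e-06  f'(a)=-6.950e-01  a ← 6.412519 − (+5.708e-06/-6.950e-01) = 6.412527
iter 4: u=0.982296  f(a)=+1.165e-11  f'(a)=-6.950e-01  a ← 6.412527 − (+1.165e-11/-6.950e-01) = 6.412527
iter 5: u=0.982296  f(a)=-1.776e-15  f'(a)=-6.950e-01  a ← 6.412527 − (-1.776e-15/-6.950e-01) = 6.412527
converged: |Δa| < 1e-12 after 5 iterations
sag = a·(cosh(S/(2a)) − 1) = 6.412527·(cosh(0.982296) − 1) = 3.350646
T_max/T_min = cosh(S/(2a)) = 1.522516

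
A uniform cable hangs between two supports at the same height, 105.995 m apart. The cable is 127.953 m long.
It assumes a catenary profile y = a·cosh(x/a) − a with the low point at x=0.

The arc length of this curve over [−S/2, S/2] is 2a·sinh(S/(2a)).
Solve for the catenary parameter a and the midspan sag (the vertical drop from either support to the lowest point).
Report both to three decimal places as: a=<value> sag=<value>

seed: a₀ = √(S³/(24(L−S))) = √(105.995³/(24·21.958)) = 47.536375
iter 1: u=1.114883  f(a)=+1.406e+00  f'(a)=-1.044e+00  a ← 47.536375 − (+1.406e+00/-1.044e+00) = 48.883017
iter 2: u=1.084170  f(a)=+6.195e-02  f'(a)=-9.537e-01  a ← 48.883017 − (+6.195e-02/-9.537e-01) = 48.947971
iter 3: u=1.082731  f(a)=+1.326e-04  f'(a)=-9.496e-01  a ← 48.947971 − (+1.326e-04/-9.496e-01) = 48.948111
iter 4: u=1.082728  f(a)=+6.101e-10  f'(a)=-9.496e-01  a ← 48.948111 − (+6.101e-10/-9.496e-01) = 48.948111
iter 5: u=1.082728  f(a)=-2.842e-14  f'(a)=-9.496e-01  a ← 48.948111 − (-2.842e-14/-9.496e-01) = 48.948111
converged: |Δa| < 1e-12 after 5 iterations
sag = a·(cosh(S/(2a)) − 1) = 48.948111·(cosh(1.082728) − 1) = 31.605661
T_max/T_min = cosh(S/(2a)) = 1.645697

a=48.948 sag=31.606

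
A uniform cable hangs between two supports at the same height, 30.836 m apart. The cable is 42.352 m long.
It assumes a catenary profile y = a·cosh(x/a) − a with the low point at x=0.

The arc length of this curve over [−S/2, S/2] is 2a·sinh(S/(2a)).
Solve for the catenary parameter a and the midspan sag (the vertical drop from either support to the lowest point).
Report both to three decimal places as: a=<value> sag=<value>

a=10.833 sag=12.953

seed: a₀ = √(S³/(24(L−S))) = √(30.836³/(24·11.516)) = 10.299843
iter 1: u=1.496916  f(a)=+1.361e+00  f'(a)=-2.779e+00  a ← 10.299843 − (+1.361e+00/-2.779e+00) = 10.789673
iter 2: u=1.428959  f(a)=+1.031e-01  f'(a)=-2.373e+00  a ← 10.789673 − (+1.031e-01/-2.373e+00) = 10.833142
iter 3: u=1.423225  f(a)=+6.992e-04  f'(a)=-2.340e+00  a ← 10.833142 − (+6.992e-04/-2.340e+00) = 10.833441
iter 4: u=1.423186  f(a)=+3.262e-08  f'(a)=-2.340e+00  a ← 10.833441 − (+3.262e-08/-2.340e+00) = 10.833441
iter 5: u=1.423186  f(a)=-1.421e-14  f'(a)=-2.340e+00  a ← 10.833441 − (-1.421e-14/-2.340e+00) = 10.833441
converged: |Δa| < 1e-12 after 5 iterations
sag = a·(cosh(S/(2a)) − 1) = 10.833441·(cosh(1.423186) − 1) = 12.952824
T_max/T_min = cosh(S/(2a)) = 2.195633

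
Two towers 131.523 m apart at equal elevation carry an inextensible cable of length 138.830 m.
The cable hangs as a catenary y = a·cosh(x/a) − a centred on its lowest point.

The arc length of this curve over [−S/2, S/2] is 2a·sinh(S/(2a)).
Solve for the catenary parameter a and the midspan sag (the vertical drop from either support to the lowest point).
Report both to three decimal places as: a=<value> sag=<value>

seed: a₀ = √(S³/(24(L−S))) = √(131.523³/(24·7.307)) = 113.900960
iter 1: u=0.577357  f(a)=+1.228e-01  f'(a)=-1.326e-01  a ← 113.900960 − (+1.228e-01/-1.326e-01) = 114.826503
iter 2: u=0.572703  f(a)=+1.512e-03  f'(a)=-1.294e-01  a ← 114.826503 − (+1.512e-03/-1.294e-01) = 114.838192
iter 3: u=0.572645  f(a)=+2.359e-07  f'(a)=-1.293e-01  a ← 114.838192 − (+2.359e-07/-1.293e-01) = 114.838194
iter 4: u=0.572645  f(a)=+2.842e-14  f'(a)=-1.293e-01  a ← 114.838194 − (+2.842e-14/-1.293e-01) = 114.838194
converged: |Δa| < 1e-12 after 4 iterations
sag = a·(cosh(S/(2a)) − 1) = 114.838194·(cosh(0.572645) − 1) = 19.349186
T_max/T_min = cosh(S/(2a)) = 1.168491

a=114.838 sag=19.349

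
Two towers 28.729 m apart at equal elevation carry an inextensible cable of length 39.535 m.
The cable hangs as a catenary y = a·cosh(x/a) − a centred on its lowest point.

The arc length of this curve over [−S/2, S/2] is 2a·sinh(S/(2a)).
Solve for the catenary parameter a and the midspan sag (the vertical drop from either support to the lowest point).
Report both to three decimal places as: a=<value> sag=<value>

seed: a₀ = √(S³/(24(L−S))) = √(28.729³/(24·10.806)) = 9.561866
iter 1: u=1.502270  f(a)=+1.287e+00  f'(a)=-2.813e+00  a ← 9.561866 − (+1.287e+00/-2.813e+00) = 10.019343
iter 2: u=1.433677  f(a)=+9.813e-02  f'(a)=-2.399e+00  a ← 10.019343 − (+9.813e-02/-2.399e+00) = 10.060244
iter 3: u=1.427848  f(a)=+6.745e-04  f'(a)=-2.366e+00  a ← 10.060244 − (+6.745e-04/-2.366e+00) = 10.060529
iter 4: u=1.427808  f(a)=+3.236e-08  f'(a)=-2.366e+00  a ← 10.060529 − (+3.236e-08/-2.366e+00) = 10.060529
iter 5: u=1.427808  f(a)=-7.105e-15  f'(a)=-2.366e+00  a ← 10.060529 − (-7.105e-15/-2.366e+00) = 10.060529
converged: |Δa| < 1e-12 after 5 iterations
sag = a·(cosh(S/(2a)) − 1) = 10.060529·(cosh(1.427808) − 1) = 12.119830
T_max/T_min = cosh(S/(2a)) = 2.204691

a=10.061 sag=12.120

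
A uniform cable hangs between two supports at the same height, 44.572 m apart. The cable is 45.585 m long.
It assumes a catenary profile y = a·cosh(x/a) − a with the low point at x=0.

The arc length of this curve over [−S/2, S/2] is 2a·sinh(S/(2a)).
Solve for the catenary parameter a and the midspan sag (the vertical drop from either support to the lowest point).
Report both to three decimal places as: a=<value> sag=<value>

a=60.555 sag=4.147

seed: a₀ = √(S³/(24(L−S))) = √(44.572³/(24·1.013)) = 60.350773
iter 1: u=0.369274  f(a)=+6.929e-03  f'(a)=-3.403e-02  a ← 60.350773 − (+6.929e-03/-3.403e-02) = 60.554394
iter 2: u=0.368033  f(a)=+3.523e-05  f'(a)=-3.369e-02  a ← 60.554394 − (+3.523e-05/-3.369e-02) = 60.555439
iter 3: u=0.368026  f(a)=+9.207e-10  f'(a)=-3.368e-02  a ← 60.555439 − (+9.207e-10/-3.368e-02) = 60.555439
iter 4: u=0.368026  f(a)=+0.000e+00  f'(a)=-3.368e-02  a ← 60.555439 − (+0.000e+00/-3.368e-02) = 60.555439
converged: |Δa| < 1e-12 after 4 iterations
sag = a·(cosh(S/(2a)) − 1) = 60.555439·(cosh(0.368026) − 1) = 4.147414
T_max/T_min = cosh(S/(2a)) = 1.068490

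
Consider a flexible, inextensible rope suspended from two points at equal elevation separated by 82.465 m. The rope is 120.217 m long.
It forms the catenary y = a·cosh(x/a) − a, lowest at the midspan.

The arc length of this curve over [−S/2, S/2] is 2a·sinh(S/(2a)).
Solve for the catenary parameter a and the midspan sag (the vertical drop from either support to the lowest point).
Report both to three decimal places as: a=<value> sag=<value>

seed: a₀ = √(S³/(24(L−S))) = √(82.465³/(24·37.752)) = 24.878769
iter 1: u=1.657337  f(a)=+5.537e+00  f'(a)=-3.955e+00  a ← 24.878769 − (+5.537e+00/-3.955e+00) = 26.278962
iter 2: u=1.569031  f(a)=+5.018e-01  f'(a)=-3.267e+00  a ← 26.278962 − (+5.018e-01/-3.267e+00) = 26.432550
iter 3: u=1.559914  f(a)=+5.030e-03  f'(a)=-3.202e+00  a ← 26.432550 − (+5.030e-03/-3.202e+00) = 26.434121
iter 4: u=1.559821  f(a)=+5.164e-07  f'(a)=-3.202e+00  a ← 26.434121 − (+5.164e-07/-3.202e+00) = 26.434121
iter 5: u=1.559821  f(a)=+0.000e+00  f'(a)=-3.202e+00  a ← 26.434121 − (+0.000e+00/-3.202e+00) = 26.434121
converged: |Δa| < 1e-12 after 5 iterations
sag = a·(cosh(S/(2a)) − 1) = 26.434121·(cosh(1.559821) − 1) = 39.230135
T_max/T_min = cosh(S/(2a)) = 2.484072

a=26.434 sag=39.230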